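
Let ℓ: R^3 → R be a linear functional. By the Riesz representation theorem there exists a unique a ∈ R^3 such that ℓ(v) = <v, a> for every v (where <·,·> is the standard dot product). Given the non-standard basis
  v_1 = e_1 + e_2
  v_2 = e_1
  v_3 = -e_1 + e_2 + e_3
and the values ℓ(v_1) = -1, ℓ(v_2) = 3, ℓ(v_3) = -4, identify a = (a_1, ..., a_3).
a = (3, -4, 3)

Write a = (a_1, ..., a_3) in the standard basis. For each basis vector v_i, ℓ(v_i) = <v_i, a> is a linear equation in the a_j's. Collect the n equations into a matrix system V a = ℓ, where row i of V is v_i (expressed in the standard basis). Since V is invertible (lower-triangular with 1s on the diagonal, up to permutation), solve by back-substitution:
  V =
[[1, 1, 0],
 [1, 0, 0],
 [-1, 1, 1]]
  V a = (-1, 3, -4)
Solving gives a = (3, -4, 3).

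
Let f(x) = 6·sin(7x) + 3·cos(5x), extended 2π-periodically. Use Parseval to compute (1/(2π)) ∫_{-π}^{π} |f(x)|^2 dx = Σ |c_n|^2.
Σ |c_n|^2 = 45/2

Expand |f|^2 and use orthogonality of {sin(nx), cos(mx)} on [-π, π]:
  ∫_{-π}^{π} sin(nx)^2 dx = π, ∫ cos(mx)^2 dx = π, and cross terms integrate to 0.
So ∫_{-π}^{π} f(x)^2 dx = 6^2 · π + 3^2 · π = (36 + 9)π.
Divide by 2π: (36 + 9)/2 = 45/2.
By Parseval, this equals Σ |c_n|^2.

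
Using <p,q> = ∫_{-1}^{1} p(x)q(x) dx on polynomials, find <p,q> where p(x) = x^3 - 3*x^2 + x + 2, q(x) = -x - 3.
<p,q> = -106/15

Expand the product: p(x)·q(x) = -x^4 + 8*x^2 - 5*x - 6.
∫_{-1}^{1} of each monomial x^k gives [2/(k+1) if k even, 0 if k odd]. Integrating term-by-term (or equivalently evaluating the antiderivative F(x) = -x^5/5 + 8*x^3/3 - 5*x^2/2 - 6*x at the endpoints):
  F(1) − F(−1) = -181/30 − (31/30) = -106/15.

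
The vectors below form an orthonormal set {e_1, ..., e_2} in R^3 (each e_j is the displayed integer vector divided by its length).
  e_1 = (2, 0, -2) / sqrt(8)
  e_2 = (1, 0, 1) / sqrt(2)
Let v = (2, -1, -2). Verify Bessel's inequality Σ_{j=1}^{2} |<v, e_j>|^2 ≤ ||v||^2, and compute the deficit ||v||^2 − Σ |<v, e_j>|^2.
Σ |<v, e_j>|^2 = 8; ||v||^2 = 9; deficit = 1

Write each e_j = u_j / sqrt(<u_j, u_j>) where u_j is the displayed integer vector. Then <v, e_j> = <v, u_j> / sqrt(<u_j, u_j>), so |<v, e_j>|^2 = <v, u_j>^2 / <u_j, u_j>.
Coefficients: <v, e_1> = 8/sqrt(8), <v, e_2> = 0/sqrt(2).
Square and sum: Σ |<v, e_j>|^2 = 8.
Compute ||v||^2 = v·v = 9.
Deficit = 9 − 8 = 1 ≥ 0, confirming Bessel's inequality. (The deficit equals ||v − Σ <v,e_j> e_j||^2, the squared distance from v to span{e_j}.)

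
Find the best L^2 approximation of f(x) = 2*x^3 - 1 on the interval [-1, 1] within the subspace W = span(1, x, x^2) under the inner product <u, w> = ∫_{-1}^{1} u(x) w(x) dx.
g(x) = 6*x/5 - 1

The best approximation g ∈ W is the orthogonal projection of f onto W. Writing g = a_0 + a_1 x + a_2 x^2, the coefficients solve the normal equations G · a = b where
  G_{ij} = <φ_i, φ_j> and b_i = <f, φ_i>, with φ_0 = 1, φ_1 = x, φ_2 = x^2.
G =
  [2, 0, 2/3]
  [0, 2/3, 0]
  [2/3, 0, 2/5],
b = (-2, 4/5, -2/3).
Solving gives a_0 = -1, a_1 = 6/5, a_2 = 0, so
  g(x) = 6*x/5 - 1.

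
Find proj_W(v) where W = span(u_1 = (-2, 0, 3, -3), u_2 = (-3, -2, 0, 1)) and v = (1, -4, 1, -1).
proj_W(v) = (-316/299, -152/299, 132/299, -56/299)

Set up U = [u_1 | ... | u_2] ∈ R^(4×2). The projector onto W = col(U) is P = U (U^T U)^(-1) U^T.
Compute U^T U =
  [22, 3]
  [3, 14],
and U^T v = (4, 4).
Solve U^T U · c = U^T v for the coefficients: c = (44/299, 76/299). The projection is proj_W(v) = U c.
Check: (v - proj_W(v)) · u_1 = 0  (should be 0).
Check: (v - proj_W(v)) · u_2 = 0  (should be 0).
Result: proj_W(v) = (-316/299, -152/299, 132/299, -56/299).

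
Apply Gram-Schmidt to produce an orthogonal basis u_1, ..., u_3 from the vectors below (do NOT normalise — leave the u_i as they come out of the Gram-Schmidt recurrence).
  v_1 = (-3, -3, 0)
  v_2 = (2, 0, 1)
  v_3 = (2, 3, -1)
Orthogonal basis:
  u_1 = (-3, -3, 0)
  u_2 = (1, -1, 1)
  u_3 = (1/6, -1/6, -1/3)

Apply the Gram-Schmidt recurrence
  u_1 = v_1
  u_i = v_i − Σ_{j<i} ((v_i · u_j) / (u_j · u_j)) · u_j.

Step by step this gives:
  u_1 = (-3, -3, 0)
  u_2 = (1, -1, 1)
  u_3 = (1/6, -1/6, -1/3)

Orthogonality check:
  u_2 · u_1 = 0 (should be 0)
  u_3 · u_1 = 0 (should be 0)
  u_3 · u_2 = 0 (should be 0)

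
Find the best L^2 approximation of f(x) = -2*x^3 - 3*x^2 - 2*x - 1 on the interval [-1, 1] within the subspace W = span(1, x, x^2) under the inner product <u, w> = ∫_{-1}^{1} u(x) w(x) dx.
g(x) = -3*x^2 - 16*x/5 - 1

The best approximation g ∈ W is the orthogonal projection of f onto W. Writing g = a_0 + a_1 x + a_2 x^2, the coefficients solve the normal equations G · a = b where
  G_{ij} = <φ_i, φ_j> and b_i = <f, φ_i>, with φ_0 = 1, φ_1 = x, φ_2 = x^2.
G =
  [2, 0, 2/3]
  [0, 2/3, 0]
  [2/3, 0, 2/5],
b = (-4, -32/15, -28/15).
Solving gives a_0 = -1, a_1 = -16/5, a_2 = -3, so
  g(x) = -3*x^2 - 16*x/5 - 1.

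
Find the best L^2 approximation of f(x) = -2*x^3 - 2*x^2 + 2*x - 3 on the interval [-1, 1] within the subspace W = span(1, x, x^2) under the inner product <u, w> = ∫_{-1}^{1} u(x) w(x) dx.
g(x) = -2*x^2 + 4*x/5 - 3

The best approximation g ∈ W is the orthogonal projection of f onto W. Writing g = a_0 + a_1 x + a_2 x^2, the coefficients solve the normal equations G · a = b where
  G_{ij} = <φ_i, φ_j> and b_i = <f, φ_i>, with φ_0 = 1, φ_1 = x, φ_2 = x^2.
G =
  [2, 0, 2/3]
  [0, 2/3, 0]
  [2/3, 0, 2/5],
b = (-22/3, 8/15, -14/5).
Solving gives a_0 = -3, a_1 = 4/5, a_2 = -2, so
  g(x) = -2*x^2 + 4*x/5 - 3.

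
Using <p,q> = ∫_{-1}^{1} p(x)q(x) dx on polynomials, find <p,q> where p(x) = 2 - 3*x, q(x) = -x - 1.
<p,q> = -2

Expand the product: p(x)·q(x) = 3*x^2 + x - 2.
∫_{-1}^{1} of each monomial x^k gives [2/(k+1) if k even, 0 if k odd]. Integrating term-by-term (or equivalently evaluating the antiderivative F(x) = x^3 + x^2/2 - 2*x at the endpoints):
  F(1) − F(−1) = -1/2 − (3/2) = -2.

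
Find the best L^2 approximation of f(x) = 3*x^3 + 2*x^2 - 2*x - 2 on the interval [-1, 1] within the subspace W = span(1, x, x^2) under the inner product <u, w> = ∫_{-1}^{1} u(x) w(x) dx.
g(x) = 2*x^2 - x/5 - 2

The best approximation g ∈ W is the orthogonal projection of f onto W. Writing g = a_0 + a_1 x + a_2 x^2, the coefficients solve the normal equations G · a = b where
  G_{ij} = <φ_i, φ_j> and b_i = <f, φ_i>, with φ_0 = 1, φ_1 = x, φ_2 = x^2.
G =
  [2, 0, 2/3]
  [0, 2/3, 0]
  [2/3, 0, 2/5],
b = (-8/3, -2/15, -8/15).
Solving gives a_0 = -2, a_1 = -1/5, a_2 = 2, so
  g(x) = 2*x^2 - x/5 - 2.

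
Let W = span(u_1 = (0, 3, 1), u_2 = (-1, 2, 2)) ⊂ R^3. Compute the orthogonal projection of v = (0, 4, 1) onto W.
proj_W(v) = (2/13, 103/26, 29/26)

Set up U = [u_1 | ... | u_2] ∈ R^(3×2). The projector onto W = col(U) is P = U (U^T U)^(-1) U^T.
Compute U^T U =
  [10, 8]
  [8, 9],
and U^T v = (13, 10).
Solve U^T U · c = U^T v for the coefficients: c = (37/26, -2/13). The projection is proj_W(v) = U c.
Check: (v - proj_W(v)) · u_1 = 0  (should be 0).
Check: (v - proj_W(v)) · u_2 = 0  (should be 0).
Result: proj_W(v) = (2/13, 103/26, 29/26).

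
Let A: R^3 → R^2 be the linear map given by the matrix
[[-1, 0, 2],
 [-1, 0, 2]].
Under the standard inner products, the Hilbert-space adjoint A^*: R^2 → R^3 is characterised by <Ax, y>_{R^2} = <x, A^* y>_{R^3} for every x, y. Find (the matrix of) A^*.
A^* = A^T =
[[-1, -1],
 [0, 0],
 [2, 2]]

For real matrices with standard dot products, the defining identity <Ax, y> = <x, A^* y> gives (Ax)^T y = x^T (A^*) y, i.e. x^T A^T y = x^T (A^*) y. Since this holds for all x, y, we must have A^* = A^T. Therefore
A^* =
[[-1, -1],
 [0, 0],
 [2, 2]].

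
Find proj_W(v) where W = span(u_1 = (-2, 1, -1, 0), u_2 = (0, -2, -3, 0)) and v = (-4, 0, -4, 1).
proj_W(v) = (-288/77, 24/77, -324/77, 0)

Set up U = [u_1 | ... | u_2] ∈ R^(4×2). The projector onto W = col(U) is P = U (U^T U)^(-1) U^T.
Compute U^T U =
  [6, 1]
  [1, 13],
and U^T v = (12, 12).
Solve U^T U · c = U^T v for the coefficients: c = (144/77, 60/77). The projection is proj_W(v) = U c.
Check: (v - proj_W(v)) · u_1 = 0  (should be 0).
Check: (v - proj_W(v)) · u_2 = 0  (should be 0).
Result: proj_W(v) = (-288/77, 24/77, -324/77, 0).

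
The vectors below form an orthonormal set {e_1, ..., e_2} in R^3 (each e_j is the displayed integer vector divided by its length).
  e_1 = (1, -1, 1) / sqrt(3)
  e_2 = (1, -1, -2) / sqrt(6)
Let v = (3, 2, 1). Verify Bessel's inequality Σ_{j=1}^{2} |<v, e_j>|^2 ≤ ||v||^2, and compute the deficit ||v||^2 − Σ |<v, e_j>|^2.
Σ |<v, e_j>|^2 = 3/2; ||v||^2 = 14; deficit = 25/2

Write each e_j = u_j / sqrt(<u_j, u_j>) where u_j is the displayed integer vector. Then <v, e_j> = <v, u_j> / sqrt(<u_j, u_j>), so |<v, e_j>|^2 = <v, u_j>^2 / <u_j, u_j>.
Coefficients: <v, e_1> = 2/sqrt(3), <v, e_2> = -1/sqrt(6).
Square and sum: Σ |<v, e_j>|^2 = 3/2.
Compute ||v||^2 = v·v = 14.
Deficit = 14 − 3/2 = 25/2 ≥ 0, confirming Bessel's inequality. (The deficit equals ||v − Σ <v,e_j> e_j||^2, the squared distance from v to span{e_j}.)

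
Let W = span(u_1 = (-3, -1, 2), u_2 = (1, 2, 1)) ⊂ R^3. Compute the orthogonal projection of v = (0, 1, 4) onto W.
proj_W(v) = (-1, 2, 3)

Set up U = [u_1 | ... | u_2] ∈ R^(3×2). The projector onto W = col(U) is P = U (U^T U)^(-1) U^T.
Compute U^T U =
  [14, -3]
  [-3, 6],
and U^T v = (7, 6).
Solve U^T U · c = U^T v for the coefficients: c = (4/5, 7/5). The projection is proj_W(v) = U c.
Check: (v - proj_W(v)) · u_1 = 0  (should be 0).
Check: (v - proj_W(v)) · u_2 = 0  (should be 0).
Result: proj_W(v) = (-1, 2, 3).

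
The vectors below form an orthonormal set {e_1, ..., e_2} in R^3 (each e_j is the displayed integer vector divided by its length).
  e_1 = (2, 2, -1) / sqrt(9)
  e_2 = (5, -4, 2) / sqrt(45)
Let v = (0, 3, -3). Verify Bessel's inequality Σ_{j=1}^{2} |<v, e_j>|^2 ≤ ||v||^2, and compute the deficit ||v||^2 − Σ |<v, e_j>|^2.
Σ |<v, e_j>|^2 = 81/5; ||v||^2 = 18; deficit = 9/5

Write each e_j = u_j / sqrt(<u_j, u_j>) where u_j is the displayed integer vector. Then <v, e_j> = <v, u_j> / sqrt(<u_j, u_j>), so |<v, e_j>|^2 = <v, u_j>^2 / <u_j, u_j>.
Coefficients: <v, e_1> = 9/sqrt(9), <v, e_2> = -18/sqrt(45).
Square and sum: Σ |<v, e_j>|^2 = 81/5.
Compute ||v||^2 = v·v = 18.
Deficit = 18 − 81/5 = 9/5 ≥ 0, confirming Bessel's inequality. (The deficit equals ||v − Σ <v,e_j> e_j||^2, the squared distance from v to span{e_j}.)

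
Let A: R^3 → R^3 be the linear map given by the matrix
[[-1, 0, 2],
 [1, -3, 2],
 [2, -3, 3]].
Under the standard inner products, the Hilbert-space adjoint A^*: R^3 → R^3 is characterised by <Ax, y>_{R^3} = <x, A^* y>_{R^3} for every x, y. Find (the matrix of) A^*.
A^* = A^T =
[[-1, 1, 2],
 [0, -3, -3],
 [2, 2, 3]]

For real matrices with standard dot products, the defining identity <Ax, y> = <x, A^* y> gives (Ax)^T y = x^T (A^*) y, i.e. x^T A^T y = x^T (A^*) y. Since this holds for all x, y, we must have A^* = A^T. Therefore
A^* =
[[-1, 1, 2],
 [0, -3, -3],
 [2, 2, 3]].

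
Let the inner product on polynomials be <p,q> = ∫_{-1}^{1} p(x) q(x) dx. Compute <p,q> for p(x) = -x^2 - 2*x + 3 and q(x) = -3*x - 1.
<p,q> = -4/3

Expand the product: p(x)·q(x) = 3*x^3 + 7*x^2 - 7*x - 3.
∫_{-1}^{1} of each monomial x^k gives [2/(k+1) if k even, 0 if k odd]. Integrating term-by-term (or equivalently evaluating the antiderivative F(x) = 3*x^4/4 + 7*x^3/3 - 7*x^2/2 - 3*x at the endpoints):
  F(1) − F(−1) = -41/12 − (-25/12) = -4/3.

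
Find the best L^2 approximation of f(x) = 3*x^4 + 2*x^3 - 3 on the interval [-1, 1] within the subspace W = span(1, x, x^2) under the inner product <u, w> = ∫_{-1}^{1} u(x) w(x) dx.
g(x) = 18*x^2/7 + 6*x/5 - 114/35

The best approximation g ∈ W is the orthogonal projection of f onto W. Writing g = a_0 + a_1 x + a_2 x^2, the coefficients solve the normal equations G · a = b where
  G_{ij} = <φ_i, φ_j> and b_i = <f, φ_i>, with φ_0 = 1, φ_1 = x, φ_2 = x^2.
G =
  [2, 0, 2/3]
  [0, 2/3, 0]
  [2/3, 0, 2/5],
b = (-24/5, 4/5, -8/7).
Solving gives a_0 = -114/35, a_1 = 6/5, a_2 = 18/7, so
  g(x) = 18*x^2/7 + 6*x/5 - 114/35.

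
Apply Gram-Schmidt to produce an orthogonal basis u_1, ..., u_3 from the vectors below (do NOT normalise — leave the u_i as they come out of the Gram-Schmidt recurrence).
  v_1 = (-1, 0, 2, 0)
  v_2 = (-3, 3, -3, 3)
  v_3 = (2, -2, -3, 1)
Orthogonal basis:
  u_1 = (-1, 0, 2, 0)
  u_2 = (-18/5, 3, -9/5, 3)
  u_3 = (-2/19, -30/19, -1/19, 27/19)

Apply the Gram-Schmidt recurrence
  u_1 = v_1
  u_i = v_i − Σ_{j<i} ((v_i · u_j) / (u_j · u_j)) · u_j.

Step by step this gives:
  u_1 = (-1, 0, 2, 0)
  u_2 = (-18/5, 3, -9/5, 3)
  u_3 = (-2/19, -30/19, -1/19, 27/19)

Orthogonality check:
  u_2 · u_1 = 0 (should be 0)
  u_3 · u_1 = 0 (should be 0)
  u_3 · u_2 = 0 (should be 0)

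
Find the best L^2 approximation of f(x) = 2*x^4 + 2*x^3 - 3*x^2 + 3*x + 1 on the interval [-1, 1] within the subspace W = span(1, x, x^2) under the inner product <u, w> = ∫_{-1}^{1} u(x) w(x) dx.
g(x) = -9*x^2/7 + 21*x/5 + 29/35

The best approximation g ∈ W is the orthogonal projection of f onto W. Writing g = a_0 + a_1 x + a_2 x^2, the coefficients solve the normal equations G · a = b where
  G_{ij} = <φ_i, φ_j> and b_i = <f, φ_i>, with φ_0 = 1, φ_1 = x, φ_2 = x^2.
G =
  [2, 0, 2/3]
  [0, 2/3, 0]
  [2/3, 0, 2/5],
b = (4/5, 14/5, 4/105).
Solving gives a_0 = 29/35, a_1 = 21/5, a_2 = -9/7, so
  g(x) = -9*x^2/7 + 21*x/5 + 29/35.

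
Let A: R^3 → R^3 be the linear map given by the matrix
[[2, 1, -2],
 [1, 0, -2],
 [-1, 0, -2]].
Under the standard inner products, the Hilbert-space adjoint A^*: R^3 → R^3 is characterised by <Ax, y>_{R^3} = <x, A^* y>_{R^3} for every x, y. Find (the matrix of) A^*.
A^* = A^T =
[[2, 1, -1],
 [1, 0, 0],
 [-2, -2, -2]]

For real matrices with standard dot products, the defining identity <Ax, y> = <x, A^* y> gives (Ax)^T y = x^T (A^*) y, i.e. x^T A^T y = x^T (A^*) y. Since this holds for all x, y, we must have A^* = A^T. Therefore
A^* =
[[2, 1, -1],
 [1, 0, 0],
 [-2, -2, -2]].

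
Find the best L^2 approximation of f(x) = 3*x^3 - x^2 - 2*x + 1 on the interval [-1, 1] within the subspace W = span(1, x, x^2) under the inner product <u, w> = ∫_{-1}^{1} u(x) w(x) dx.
g(x) = -x^2 - x/5 + 1

The best approximation g ∈ W is the orthogonal projection of f onto W. Writing g = a_0 + a_1 x + a_2 x^2, the coefficients solve the normal equations G · a = b where
  G_{ij} = <φ_i, φ_j> and b_i = <f, φ_i>, with φ_0 = 1, φ_1 = x, φ_2 = x^2.
G =
  [2, 0, 2/3]
  [0, 2/3, 0]
  [2/3, 0, 2/5],
b = (4/3, -2/15, 4/15).
Solving gives a_0 = 1, a_1 = -1/5, a_2 = -1, so
  g(x) = -x^2 - x/5 + 1.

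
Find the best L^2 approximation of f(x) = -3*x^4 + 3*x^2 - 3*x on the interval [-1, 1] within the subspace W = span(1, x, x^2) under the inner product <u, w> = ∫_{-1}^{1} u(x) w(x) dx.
g(x) = 3*x^2/7 - 3*x + 9/35

The best approximation g ∈ W is the orthogonal projection of f onto W. Writing g = a_0 + a_1 x + a_2 x^2, the coefficients solve the normal equations G · a = b where
  G_{ij} = <φ_i, φ_j> and b_i = <f, φ_i>, with φ_0 = 1, φ_1 = x, φ_2 = x^2.
G =
  [2, 0, 2/3]
  [0, 2/3, 0]
  [2/3, 0, 2/5],
b = (4/5, -2, 12/35).
Solving gives a_0 = 9/35, a_1 = -3, a_2 = 3/7, so
  g(x) = 3*x^2/7 - 3*x + 9/35.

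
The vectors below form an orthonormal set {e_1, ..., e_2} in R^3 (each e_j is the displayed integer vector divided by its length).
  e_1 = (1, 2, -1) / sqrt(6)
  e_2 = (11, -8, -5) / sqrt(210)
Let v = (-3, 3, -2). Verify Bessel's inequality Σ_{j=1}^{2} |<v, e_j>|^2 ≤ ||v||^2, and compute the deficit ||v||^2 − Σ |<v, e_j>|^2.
Σ |<v, e_j>|^2 = 514/35; ||v||^2 = 22; deficit = 256/35

Write each e_j = u_j / sqrt(<u_j, u_j>) where u_j is the displayed integer vector. Then <v, e_j> = <v, u_j> / sqrt(<u_j, u_j>), so |<v, e_j>|^2 = <v, u_j>^2 / <u_j, u_j>.
Coefficients: <v, e_1> = 5/sqrt(6), <v, e_2> = -47/sqrt(210).
Square and sum: Σ |<v, e_j>|^2 = 514/35.
Compute ||v||^2 = v·v = 22.
Deficit = 22 − 514/35 = 256/35 ≥ 0, confirming Bessel's inequality. (The deficit equals ||v − Σ <v,e_j> e_j||^2, the squared distance from v to span{e_j}.)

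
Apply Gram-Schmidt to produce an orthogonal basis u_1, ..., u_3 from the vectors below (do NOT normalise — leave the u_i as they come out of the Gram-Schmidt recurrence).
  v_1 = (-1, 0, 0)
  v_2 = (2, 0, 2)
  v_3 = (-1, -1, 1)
Orthogonal basis:
  u_1 = (-1, 0, 0)
  u_2 = (0, 0, 2)
  u_3 = (0, -1, 0)

Apply the Gram-Schmidt recurrence
  u_1 = v_1
  u_i = v_i − Σ_{j<i} ((v_i · u_j) / (u_j · u_j)) · u_j.

Step by step this gives:
  u_1 = (-1, 0, 0)
  u_2 = (0, 0, 2)
  u_3 = (0, -1, 0)

Orthogonality check:
  u_2 · u_1 = 0 (should be 0)
  u_3 · u_1 = 0 (should be 0)
  u_3 · u_2 = 0 (should be 0)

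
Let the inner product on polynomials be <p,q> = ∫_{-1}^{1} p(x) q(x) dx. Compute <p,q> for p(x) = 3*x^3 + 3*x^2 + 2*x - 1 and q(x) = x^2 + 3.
<p,q> = 8/15

Expand the product: p(x)·q(x) = 3*x^5 + 3*x^4 + 11*x^3 + 8*x^2 + 6*x - 3.
∫_{-1}^{1} of each monomial x^k gives [2/(k+1) if k even, 0 if k odd]. Integrating term-by-term (or equivalently evaluating the antiderivative F(x) = x^6/2 + 3*x^5/5 + 11*x^4/4 + 8*x^3/3 + 3*x^2 - 3*x at the endpoints):
  F(1) − F(−1) = 391/60 − (359/60) = 8/15.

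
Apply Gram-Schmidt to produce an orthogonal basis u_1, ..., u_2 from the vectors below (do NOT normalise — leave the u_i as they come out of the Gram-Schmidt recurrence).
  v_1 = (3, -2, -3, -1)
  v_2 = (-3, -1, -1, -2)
Orthogonal basis:
  u_1 = (3, -2, -3, -1)
  u_2 = (-63/23, -27/23, -29/23, -48/23)

Apply the Gram-Schmidt recurrence
  u_1 = v_1
  u_i = v_i − Σ_{j<i} ((v_i · u_j) / (u_j · u_j)) · u_j.

Step by step this gives:
  u_1 = (3, -2, -3, -1)
  u_2 = (-63/23, -27/23, -29/23, -48/23)

Orthogonality check:
  u_2 · u_1 = 0 (should be 0)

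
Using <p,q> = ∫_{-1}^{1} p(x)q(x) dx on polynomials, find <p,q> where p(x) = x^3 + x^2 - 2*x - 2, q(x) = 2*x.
<p,q> = -28/15

Expand the product: p(x)·q(x) = 2*x^4 + 2*x^3 - 4*x^2 - 4*x.
∫_{-1}^{1} of each monomial x^k gives [2/(k+1) if k even, 0 if k odd]. Integrating term-by-term (or equivalently evaluating the antiderivative F(x) = 2*x^5/5 + x^4/2 - 4*x^3/3 - 2*x^2 at the endpoints):
  F(1) − F(−1) = -73/30 − (-17/30) = -28/15.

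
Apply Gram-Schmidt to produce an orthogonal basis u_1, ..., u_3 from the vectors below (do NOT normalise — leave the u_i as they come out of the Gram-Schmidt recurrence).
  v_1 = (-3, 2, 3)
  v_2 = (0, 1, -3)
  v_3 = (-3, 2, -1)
Orthogonal basis:
  u_1 = (-3, 2, 3)
  u_2 = (-21/22, 18/11, -45/22)
  u_3 = (-12/19, -12/19, -4/19)

Apply the Gram-Schmidt recurrence
  u_1 = v_1
  u_i = v_i − Σ_{j<i} ((v_i · u_j) / (u_j · u_j)) · u_j.

Step by step this gives:
  u_1 = (-3, 2, 3)
  u_2 = (-21/22, 18/11, -45/22)
  u_3 = (-12/19, -12/19, -4/19)

Orthogonality check:
  u_2 · u_1 = 0 (should be 0)
  u_3 · u_1 = 0 (should be 0)
  u_3 · u_2 = 0 (should be 0)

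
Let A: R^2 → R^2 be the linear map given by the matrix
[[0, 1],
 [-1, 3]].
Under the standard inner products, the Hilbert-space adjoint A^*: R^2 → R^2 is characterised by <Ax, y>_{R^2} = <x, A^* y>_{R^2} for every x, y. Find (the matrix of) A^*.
A^* = A^T =
[[0, -1],
 [1, 3]]

For real matrices with standard dot products, the defining identity <Ax, y> = <x, A^* y> gives (Ax)^T y = x^T (A^*) y, i.e. x^T A^T y = x^T (A^*) y. Since this holds for all x, y, we must have A^* = A^T. Therefore
A^* =
[[0, -1],
 [1, 3]].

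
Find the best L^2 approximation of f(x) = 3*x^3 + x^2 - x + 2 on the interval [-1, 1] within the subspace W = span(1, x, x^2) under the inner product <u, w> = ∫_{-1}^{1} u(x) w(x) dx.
g(x) = x^2 + 4*x/5 + 2

The best approximation g ∈ W is the orthogonal projection of f onto W. Writing g = a_0 + a_1 x + a_2 x^2, the coefficients solve the normal equations G · a = b where
  G_{ij} = <φ_i, φ_j> and b_i = <f, φ_i>, with φ_0 = 1, φ_1 = x, φ_2 = x^2.
G =
  [2, 0, 2/3]
  [0, 2/3, 0]
  [2/3, 0, 2/5],
b = (14/3, 8/15, 26/15).
Solving gives a_0 = 2, a_1 = 4/5, a_2 = 1, so
  g(x) = x^2 + 4*x/5 + 2.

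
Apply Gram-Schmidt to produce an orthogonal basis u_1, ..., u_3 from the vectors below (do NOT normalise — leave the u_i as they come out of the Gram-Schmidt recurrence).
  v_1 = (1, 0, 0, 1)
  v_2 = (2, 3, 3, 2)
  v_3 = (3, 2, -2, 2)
Orthogonal basis:
  u_1 = (1, 0, 0, 1)
  u_2 = (0, 3, 3, 0)
  u_3 = (1/2, 2, -2, -1/2)

Apply the Gram-Schmidt recurrence
  u_1 = v_1
  u_i = v_i − Σ_{j<i} ((v_i · u_j) / (u_j · u_j)) · u_j.

Step by step this gives:
  u_1 = (1, 0, 0, 1)
  u_2 = (0, 3, 3, 0)
  u_3 = (1/2, 2, -2, -1/2)

Orthogonality check:
  u_2 · u_1 = 0 (should be 0)
  u_3 · u_1 = 0 (should be 0)
  u_3 · u_2 = 0 (should be 0)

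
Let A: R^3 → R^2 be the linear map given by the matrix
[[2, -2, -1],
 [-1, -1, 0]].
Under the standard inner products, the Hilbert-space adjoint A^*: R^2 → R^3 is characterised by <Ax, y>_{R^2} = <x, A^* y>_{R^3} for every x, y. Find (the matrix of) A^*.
A^* = A^T =
[[2, -1],
 [-2, -1],
 [-1, 0]]

For real matrices with standard dot products, the defining identity <Ax, y> = <x, A^* y> gives (Ax)^T y = x^T (A^*) y, i.e. x^T A^T y = x^T (A^*) y. Since this holds for all x, y, we must have A^* = A^T. Therefore
A^* =
[[2, -1],
 [-2, -1],
 [-1, 0]].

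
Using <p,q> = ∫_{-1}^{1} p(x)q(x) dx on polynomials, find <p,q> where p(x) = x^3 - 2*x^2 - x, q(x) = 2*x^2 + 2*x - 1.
<p,q> = -4/5

Expand the product: p(x)·q(x) = 2*x^5 - 2*x^4 - 7*x^3 + x.
∫_{-1}^{1} of each monomial x^k gives [2/(k+1) if k even, 0 if k odd]. Integrating term-by-term (or equivalently evaluating the antiderivative F(x) = x^6/3 - 2*x^5/5 - 7*x^4/4 + x^2/2 at the endpoints):
  F(1) − F(−1) = -79/60 − (-31/60) = -4/5.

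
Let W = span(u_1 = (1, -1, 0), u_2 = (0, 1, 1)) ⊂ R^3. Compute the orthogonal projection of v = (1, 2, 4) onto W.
proj_W(v) = (4/3, 7/3, 11/3)

Set up U = [u_1 | ... | u_2] ∈ R^(3×2). The projector onto W = col(U) is P = U (U^T U)^(-1) U^T.
Compute U^T U =
  [2, -1]
  [-1, 2],
and U^T v = (-1, 6).
Solve U^T U · c = U^T v for the coefficients: c = (4/3, 11/3). The projection is proj_W(v) = U c.
Check: (v - proj_W(v)) · u_1 = 0  (should be 0).
Check: (v - proj_W(v)) · u_2 = 0  (should be 0).
Result: proj_W(v) = (4/3, 7/3, 11/3).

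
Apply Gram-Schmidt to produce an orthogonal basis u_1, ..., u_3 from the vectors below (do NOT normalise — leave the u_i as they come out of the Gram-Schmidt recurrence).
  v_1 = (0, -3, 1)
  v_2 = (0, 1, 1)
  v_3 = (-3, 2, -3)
Orthogonal basis:
  u_1 = (0, -3, 1)
  u_2 = (0, 2/5, 6/5)
  u_3 = (-3, 0, 0)

Apply the Gram-Schmidt recurrence
  u_1 = v_1
  u_i = v_i − Σ_{j<i} ((v_i · u_j) / (u_j · u_j)) · u_j.

Step by step this gives:
  u_1 = (0, -3, 1)
  u_2 = (0, 2/5, 6/5)
  u_3 = (-3, 0, 0)

Orthogonality check:
  u_2 · u_1 = 0 (should be 0)
  u_3 · u_1 = 0 (should be 0)
  u_3 · u_2 = 0 (should be 0)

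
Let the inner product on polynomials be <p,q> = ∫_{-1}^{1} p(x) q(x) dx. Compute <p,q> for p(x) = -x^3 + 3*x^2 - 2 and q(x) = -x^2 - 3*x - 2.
<p,q> = 16/3

Expand the product: p(x)·q(x) = x^5 - 7*x^3 - 4*x^2 + 6*x + 4.
∫_{-1}^{1} of each monomial x^k gives [2/(k+1) if k even, 0 if k odd]. Integrating term-by-term (or equivalently evaluating the antiderivative F(x) = x^6/6 - 7*x^4/4 - 4*x^3/3 + 3*x^2 + 4*x at the endpoints):
  F(1) − F(−1) = 49/12 − (-5/4) = 16/3.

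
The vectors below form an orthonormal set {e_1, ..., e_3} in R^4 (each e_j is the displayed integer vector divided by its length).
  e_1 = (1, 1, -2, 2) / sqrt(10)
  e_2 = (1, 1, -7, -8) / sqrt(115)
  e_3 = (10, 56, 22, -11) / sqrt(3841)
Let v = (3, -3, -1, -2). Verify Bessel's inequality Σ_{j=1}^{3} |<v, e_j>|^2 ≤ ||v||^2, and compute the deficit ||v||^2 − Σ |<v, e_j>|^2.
Σ |<v, e_j>|^2 = 1663/167; ||v||^2 = 23; deficit = 2178/167

Write each e_j = u_j / sqrt(<u_j, u_j>) where u_j is the displayed integer vector. Then <v, e_j> = <v, u_j> / sqrt(<u_j, u_j>), so |<v, e_j>|^2 = <v, u_j>^2 / <u_j, u_j>.
Coefficients: <v, e_1> = -2/sqrt(10), <v, e_2> = 23/sqrt(115), <v, e_3> = -138/sqrt(3841).
Square and sum: Σ |<v, e_j>|^2 = 1663/167.
Compute ||v||^2 = v·v = 23.
Deficit = 23 − 1663/167 = 2178/167 ≥ 0, confirming Bessel's inequality. (The deficit equals ||v − Σ <v,e_j> e_j||^2, the squared distance from v to span{e_j}.)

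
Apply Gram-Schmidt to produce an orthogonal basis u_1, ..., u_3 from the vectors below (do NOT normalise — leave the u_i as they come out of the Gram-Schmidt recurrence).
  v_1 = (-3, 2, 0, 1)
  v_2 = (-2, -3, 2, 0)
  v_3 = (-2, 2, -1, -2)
Orthogonal basis:
  u_1 = (-3, 2, 0, 1)
  u_2 = (-2, -3, 2, 0)
  u_3 = (-90/119, 18/119, -9/17, -18/7)

Apply the Gram-Schmidt recurrence
  u_1 = v_1
  u_i = v_i − Σ_{j<i} ((v_i · u_j) / (u_j · u_j)) · u_j.

Step by step this gives:
  u_1 = (-3, 2, 0, 1)
  u_2 = (-2, -3, 2, 0)
  u_3 = (-90/119, 18/119, -9/17, -18/7)

Orthogonality check:
  u_2 · u_1 = 0 (should be 0)
  u_3 · u_1 = 0 (should be 0)
  u_3 · u_2 = 0 (should be 0)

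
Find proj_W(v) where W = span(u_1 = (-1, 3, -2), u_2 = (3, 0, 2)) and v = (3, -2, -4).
proj_W(v) = (27/133, -18/133, 26/133)

Set up U = [u_1 | ... | u_2] ∈ R^(3×2). The projector onto W = col(U) is P = U (U^T U)^(-1) U^T.
Compute U^T U =
  [14, -7]
  [-7, 13],
and U^T v = (-1, 1).
Solve U^T U · c = U^T v for the coefficients: c = (-6/133, 1/19). The projection is proj_W(v) = U c.
Check: (v - proj_W(v)) · u_1 = 0  (should be 0).
Check: (v - proj_W(v)) · u_2 = 0  (should be 0).
Result: proj_W(v) = (27/133, -18/133, 26/133).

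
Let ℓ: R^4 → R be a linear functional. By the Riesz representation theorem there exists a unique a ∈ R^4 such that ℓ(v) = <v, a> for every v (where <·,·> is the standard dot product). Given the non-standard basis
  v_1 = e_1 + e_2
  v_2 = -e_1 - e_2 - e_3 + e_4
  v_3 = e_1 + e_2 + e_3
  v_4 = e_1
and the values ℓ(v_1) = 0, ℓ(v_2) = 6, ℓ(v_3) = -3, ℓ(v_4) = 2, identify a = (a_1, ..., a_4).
a = (2, -2, -3, 3)

Write a = (a_1, ..., a_4) in the standard basis. For each basis vector v_i, ℓ(v_i) = <v_i, a> is a linear equation in the a_j's. Collect the n equations into a matrix system V a = ℓ, where row i of V is v_i (expressed in the standard basis). Since V is invertible (lower-triangular with 1s on the diagonal, up to permutation), solve by back-substitution:
  V =
[[1, 1, 0, 0],
 [-1, -1, -1, 1],
 [1, 1, 1, 0],
 [1, 0, 0, 0]]
  V a = (0, 6, -3, 2)
Solving gives a = (2, -2, -3, 3).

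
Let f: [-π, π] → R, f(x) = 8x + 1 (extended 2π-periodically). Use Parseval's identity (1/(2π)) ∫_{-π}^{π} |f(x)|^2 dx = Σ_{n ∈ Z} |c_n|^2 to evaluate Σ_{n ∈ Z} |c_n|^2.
Σ |c_n|^2 = 64π^2/3 + 1

Expand and integrate term by term over [-π, π]:
  ∫ (8x)^2 dx = 64·(2π^3/3); ∫ 2·8·(1)·x dx = 0 (odd integrand); ∫ 1^2 dx = 1·2π.
So (1/(2π)) ∫_{-π}^{π} (8x + 1)^2 dx = 64π^2/3 + 1 = 64π^2/3 + 1.
Parseval ⇒ Σ |c_n|^2 = 64π^2/3 + 1.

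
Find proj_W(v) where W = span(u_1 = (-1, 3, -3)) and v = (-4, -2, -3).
proj_W(v) = (-7/19, 21/19, -21/19)

Set up U = [u_1 | ... | u_1] ∈ R^(3×1). The projector onto W = col(U) is P = U (U^T U)^(-1) U^T.
Compute U^T U =
  [19],
and U^T v = (7).
Solve U^T U · c = U^T v for the coefficients: c = (7/19). The projection is proj_W(v) = U c.
Check: (v - proj_W(v)) · u_1 = 0  (should be 0).
Result: proj_W(v) = (-7/19, 21/19, -21/19).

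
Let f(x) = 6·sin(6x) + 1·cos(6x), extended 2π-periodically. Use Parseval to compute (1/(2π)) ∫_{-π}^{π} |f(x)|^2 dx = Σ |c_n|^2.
Σ |c_n|^2 = 37/2

Expand |f|^2 and use orthogonality of {sin(nx), cos(mx)} on [-π, π]:
  ∫_{-π}^{π} sin(nx)^2 dx = π, ∫ cos(mx)^2 dx = π, and cross terms integrate to 0.
So ∫_{-π}^{π} f(x)^2 dx = 6^2 · π + 1^2 · π = (36 + 1)π.
Divide by 2π: (36 + 1)/2 = 37/2.
By Parseval, this equals Σ |c_n|^2.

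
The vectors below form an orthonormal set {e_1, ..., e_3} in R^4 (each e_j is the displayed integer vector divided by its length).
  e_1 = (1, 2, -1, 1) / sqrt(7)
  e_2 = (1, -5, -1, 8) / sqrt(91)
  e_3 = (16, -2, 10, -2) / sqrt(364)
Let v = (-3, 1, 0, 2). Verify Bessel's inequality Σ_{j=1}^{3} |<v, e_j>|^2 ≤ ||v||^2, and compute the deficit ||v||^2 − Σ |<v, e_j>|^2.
Σ |<v, e_j>|^2 = 62/7; ||v||^2 = 14; deficit = 36/7

Write each e_j = u_j / sqrt(<u_j, u_j>) where u_j is the displayed integer vector. Then <v, e_j> = <v, u_j> / sqrt(<u_j, u_j>), so |<v, e_j>|^2 = <v, u_j>^2 / <u_j, u_j>.
Coefficients: <v, e_1> = 1/sqrt(7), <v, e_2> = 8/sqrt(91), <v, e_3> = -54/sqrt(364).
Square and sum: Σ |<v, e_j>|^2 = 62/7.
Compute ||v||^2 = v·v = 14.
Deficit = 14 − 62/7 = 36/7 ≥ 0, confirming Bessel's inequality. (The deficit equals ||v − Σ <v,e_j> e_j||^2, the squared distance from v to span{e_j}.)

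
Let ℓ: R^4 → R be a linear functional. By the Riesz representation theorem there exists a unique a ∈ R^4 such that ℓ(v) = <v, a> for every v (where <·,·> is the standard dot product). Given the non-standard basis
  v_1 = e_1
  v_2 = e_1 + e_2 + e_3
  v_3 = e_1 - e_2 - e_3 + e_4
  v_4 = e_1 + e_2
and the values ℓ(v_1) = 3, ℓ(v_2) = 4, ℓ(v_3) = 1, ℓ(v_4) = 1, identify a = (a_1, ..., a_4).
a = (3, -2, 3, -1)

Write a = (a_1, ..., a_4) in the standard basis. For each basis vector v_i, ℓ(v_i) = <v_i, a> is a linear equation in the a_j's. Collect the n equations into a matrix system V a = ℓ, where row i of V is v_i (expressed in the standard basis). Since V is invertible (lower-triangular with 1s on the diagonal, up to permutation), solve by back-substitution:
  V =
[[1, 0, 0, 0],
 [1, 1, 1, 0],
 [1, -1, -1, 1],
 [1, 1, 0, 0]]
  V a = (3, 4, 1, 1)
Solving gives a = (3, -2, 3, -1).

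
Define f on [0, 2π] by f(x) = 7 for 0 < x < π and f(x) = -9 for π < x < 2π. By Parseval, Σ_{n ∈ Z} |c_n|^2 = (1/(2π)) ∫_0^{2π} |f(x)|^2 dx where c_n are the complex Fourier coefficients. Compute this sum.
Σ |c_n|^2 = 65

Parseval equates the L^2 energy of f (normalised by 1/(2π)) with the ℓ^2 sum of its Fourier coefficients: (1/(2π)) ∫_0^{2π} |f|^2 = Σ |c_n|^2.
Compute the left side: (1/(2π)) [∫_0^π 7^2 dx + ∫_π^{2π} (-9)^2 dx] = (1/(2π)) · (49π + 81π) = (49 + 81)/2 = 65.
So Σ_{n ∈ Z} |c_n|^2 = 65.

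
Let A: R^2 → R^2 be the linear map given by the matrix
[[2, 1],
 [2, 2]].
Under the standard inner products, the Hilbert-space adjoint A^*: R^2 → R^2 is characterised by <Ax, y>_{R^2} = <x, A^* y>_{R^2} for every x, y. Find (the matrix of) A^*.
A^* = A^T =
[[2, 2],
 [1, 2]]

For real matrices with standard dot products, the defining identity <Ax, y> = <x, A^* y> gives (Ax)^T y = x^T (A^*) y, i.e. x^T A^T y = x^T (A^*) y. Since this holds for all x, y, we must have A^* = A^T. Therefore
A^* =
[[2, 2],
 [1, 2]].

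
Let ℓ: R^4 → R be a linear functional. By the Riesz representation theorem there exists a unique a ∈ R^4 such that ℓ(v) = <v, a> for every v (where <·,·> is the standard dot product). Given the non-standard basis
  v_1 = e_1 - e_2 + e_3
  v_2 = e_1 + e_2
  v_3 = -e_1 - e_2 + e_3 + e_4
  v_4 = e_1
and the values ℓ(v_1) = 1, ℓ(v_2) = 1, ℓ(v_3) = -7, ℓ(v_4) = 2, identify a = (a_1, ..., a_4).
a = (2, -1, -2, -4)

Write a = (a_1, ..., a_4) in the standard basis. For each basis vector v_i, ℓ(v_i) = <v_i, a> is a linear equation in the a_j's. Collect the n equations into a matrix system V a = ℓ, where row i of V is v_i (expressed in the standard basis). Since V is invertible (lower-triangular with 1s on the diagonal, up to permutation), solve by back-substitution:
  V =
[[1, -1, 1, 0],
 [1, 1, 0, 0],
 [-1, -1, 1, 1],
 [1, 0, 0, 0]]
  V a = (1, 1, -7, 2)
Solving gives a = (2, -1, -2, -4).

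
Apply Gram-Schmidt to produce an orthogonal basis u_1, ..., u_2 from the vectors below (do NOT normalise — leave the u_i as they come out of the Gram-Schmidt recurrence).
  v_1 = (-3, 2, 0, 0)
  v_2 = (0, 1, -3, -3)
Orthogonal basis:
  u_1 = (-3, 2, 0, 0)
  u_2 = (6/13, 9/13, -3, -3)

Apply the Gram-Schmidt recurrence
  u_1 = v_1
  u_i = v_i − Σ_{j<i} ((v_i · u_j) / (u_j · u_j)) · u_j.

Step by step this gives:
  u_1 = (-3, 2, 0, 0)
  u_2 = (6/13, 9/13, -3, -3)

Orthogonality check:
  u_2 · u_1 = 0 (should be 0)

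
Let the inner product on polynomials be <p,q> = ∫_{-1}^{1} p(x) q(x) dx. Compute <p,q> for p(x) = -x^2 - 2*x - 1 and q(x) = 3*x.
<p,q> = -4

Expand the product: p(x)·q(x) = -3*x^3 - 6*x^2 - 3*x.
∫_{-1}^{1} of each monomial x^k gives [2/(k+1) if k even, 0 if k odd]. Integrating term-by-term (or equivalently evaluating the antiderivative F(x) = -3*x^4/4 - 2*x^3 - 3*x^2/2 at the endpoints):
  F(1) − F(−1) = -17/4 − (-1/4) = -4.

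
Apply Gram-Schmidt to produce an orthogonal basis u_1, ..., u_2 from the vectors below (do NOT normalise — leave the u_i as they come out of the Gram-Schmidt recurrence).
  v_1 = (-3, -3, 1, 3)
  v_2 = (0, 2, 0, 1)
Orthogonal basis:
  u_1 = (-3, -3, 1, 3)
  u_2 = (-9/28, 47/28, 3/28, 37/28)

Apply the Gram-Schmidt recurrence
  u_1 = v_1
  u_i = v_i − Σ_{j<i} ((v_i · u_j) / (u_j · u_j)) · u_j.

Step by step this gives:
  u_1 = (-3, -3, 1, 3)
  u_2 = (-9/28, 47/28, 3/28, 37/28)

Orthogonality check:
  u_2 · u_1 = 0 (should be 0)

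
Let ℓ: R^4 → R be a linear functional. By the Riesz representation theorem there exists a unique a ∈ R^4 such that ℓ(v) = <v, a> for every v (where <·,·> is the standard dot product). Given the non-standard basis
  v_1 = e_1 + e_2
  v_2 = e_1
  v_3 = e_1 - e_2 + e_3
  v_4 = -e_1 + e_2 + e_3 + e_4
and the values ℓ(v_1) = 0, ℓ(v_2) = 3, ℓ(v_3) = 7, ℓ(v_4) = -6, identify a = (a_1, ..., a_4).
a = (3, -3, 1, -1)

Write a = (a_1, ..., a_4) in the standard basis. For each basis vector v_i, ℓ(v_i) = <v_i, a> is a linear equation in the a_j's. Collect the n equations into a matrix system V a = ℓ, where row i of V is v_i (expressed in the standard basis). Since V is invertible (lower-triangular with 1s on the diagonal, up to permutation), solve by back-substitution:
  V =
[[1, 1, 0, 0],
 [1, 0, 0, 0],
 [1, -1, 1, 0],
 [-1, 1, 1, 1]]
  V a = (0, 3, 7, -6)
Solving gives a = (3, -3, 1, -1).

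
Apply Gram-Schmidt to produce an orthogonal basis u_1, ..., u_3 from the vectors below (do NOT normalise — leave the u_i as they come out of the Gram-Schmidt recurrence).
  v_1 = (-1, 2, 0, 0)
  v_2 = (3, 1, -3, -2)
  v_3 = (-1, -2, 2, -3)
Orthogonal basis:
  u_1 = (-1, 2, 0, 0)
  u_2 = (14/5, 7/5, -3, -2)
  u_3 = (-52/57, -26/57, 24/19, -199/57)

Apply the Gram-Schmidt recurrence
  u_1 = v_1
  u_i = v_i − Σ_{j<i} ((v_i · u_j) / (u_j · u_j)) · u_j.

Step by step this gives:
  u_1 = (-1, 2, 0, 0)
  u_2 = (14/5, 7/5, -3, -2)
  u_3 = (-52/57, -26/57, 24/19, -199/57)

Orthogonality check:
  u_2 · u_1 = 0 (should be 0)
  u_3 · u_1 = 0 (should be 0)
  u_3 · u_2 = 0 (should be 0)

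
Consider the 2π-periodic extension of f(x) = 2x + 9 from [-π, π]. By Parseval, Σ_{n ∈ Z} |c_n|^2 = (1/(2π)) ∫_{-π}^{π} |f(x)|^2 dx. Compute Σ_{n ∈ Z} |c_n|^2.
Σ |c_n|^2 = 4π^2/3 + 81

Expand and integrate term by term over [-π, π]:
  ∫ (2x)^2 dx = 4·(2π^3/3); ∫ 2·2·(9)·x dx = 0 (odd integrand); ∫ 9^2 dx = 81·2π.
So (1/(2π)) ∫_{-π}^{π} (2x + 9)^2 dx = 4π^2/3 + 81 = 4π^2/3 + 81.
Parseval ⇒ Σ |c_n|^2 = 4π^2/3 + 81.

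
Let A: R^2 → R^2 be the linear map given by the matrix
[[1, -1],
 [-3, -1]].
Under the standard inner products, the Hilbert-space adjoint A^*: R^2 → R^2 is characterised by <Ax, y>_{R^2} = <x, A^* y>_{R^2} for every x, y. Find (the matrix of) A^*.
A^* = A^T =
[[1, -3],
 [-1, -1]]

For real matrices with standard dot products, the defining identity <Ax, y> = <x, A^* y> gives (Ax)^T y = x^T (A^*) y, i.e. x^T A^T y = x^T (A^*) y. Since this holds for all x, y, we must have A^* = A^T. Therefore
A^* =
[[1, -3],
 [-1, -1]].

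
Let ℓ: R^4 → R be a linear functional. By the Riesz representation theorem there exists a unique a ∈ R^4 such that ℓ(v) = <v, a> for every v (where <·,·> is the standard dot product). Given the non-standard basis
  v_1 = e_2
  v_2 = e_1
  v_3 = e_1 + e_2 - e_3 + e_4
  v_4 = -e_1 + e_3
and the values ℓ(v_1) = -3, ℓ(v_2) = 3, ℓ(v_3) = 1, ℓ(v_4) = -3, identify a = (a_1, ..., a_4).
a = (3, -3, 0, 1)

Write a = (a_1, ..., a_4) in the standard basis. For each basis vector v_i, ℓ(v_i) = <v_i, a> is a linear equation in the a_j's. Collect the n equations into a matrix system V a = ℓ, where row i of V is v_i (expressed in the standard basis). Since V is invertible (lower-triangular with 1s on the diagonal, up to permutation), solve by back-substitution:
  V =
[[0, 1, 0, 0],
 [1, 0, 0, 0],
 [1, 1, -1, 1],
 [-1, 0, 1, 0]]
  V a = (-3, 3, 1, -3)
Solving gives a = (3, -3, 0, 1).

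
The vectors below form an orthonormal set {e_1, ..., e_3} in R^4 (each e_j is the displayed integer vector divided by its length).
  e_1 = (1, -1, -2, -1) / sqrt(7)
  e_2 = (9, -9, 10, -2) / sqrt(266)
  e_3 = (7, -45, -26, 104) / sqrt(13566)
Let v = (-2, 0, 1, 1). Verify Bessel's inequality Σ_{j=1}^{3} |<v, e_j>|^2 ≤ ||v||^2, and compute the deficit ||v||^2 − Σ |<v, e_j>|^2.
Σ |<v, e_j>|^2 = 1517/357; ||v||^2 = 6; deficit = 625/357

Write each e_j = u_j / sqrt(<u_j, u_j>) where u_j is the displayed integer vector. Then <v, e_j> = <v, u_j> / sqrt(<u_j, u_j>), so |<v, e_j>|^2 = <v, u_j>^2 / <u_j, u_j>.
Coefficients: <v, e_1> = -5/sqrt(7), <v, e_2> = -10/sqrt(266), <v, e_3> = 64/sqrt(13566).
Square and sum: Σ |<v, e_j>|^2 = 1517/357.
Compute ||v||^2 = v·v = 6.
Deficit = 6 − 1517/357 = 625/357 ≥ 0, confirming Bessel's inequality. (The deficit equals ||v − Σ <v,e_j> e_j||^2, the squared distance from v to span{e_j}.)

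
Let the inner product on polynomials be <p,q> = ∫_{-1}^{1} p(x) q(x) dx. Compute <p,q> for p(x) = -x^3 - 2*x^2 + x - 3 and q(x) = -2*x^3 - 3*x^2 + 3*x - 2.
<p,q> = 2482/105

Expand the product: p(x)·q(x) = 2*x^6 + 7*x^5 + x^4 - x^3 + 16*x^2 - 11*x + 6.
∫_{-1}^{1} of each monomial x^k gives [2/(k+1) if k even, 0 if k odd]. Integrating term-by-term (or equivalently evaluating the antiderivative F(x) = 2*x^7/7 + 7*x^6/6 + x^5/5 - x^4/4 + 16*x^3/3 - 11*x^2/2 + 6*x at the endpoints):
  F(1) − F(−1) = 1013/140 − (-6889/420) = 2482/105.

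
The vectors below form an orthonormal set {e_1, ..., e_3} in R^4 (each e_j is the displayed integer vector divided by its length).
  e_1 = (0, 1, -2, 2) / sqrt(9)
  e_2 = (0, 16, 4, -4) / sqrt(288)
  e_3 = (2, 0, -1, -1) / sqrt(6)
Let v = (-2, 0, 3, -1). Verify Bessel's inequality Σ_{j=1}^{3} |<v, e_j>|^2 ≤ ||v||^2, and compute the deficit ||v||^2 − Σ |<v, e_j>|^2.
Σ |<v, e_j>|^2 = 14; ||v||^2 = 14; deficit = 0

Write each e_j = u_j / sqrt(<u_j, u_j>) where u_j is the displayed integer vector. Then <v, e_j> = <v, u_j> / sqrt(<u_j, u_j>), so |<v, e_j>|^2 = <v, u_j>^2 / <u_j, u_j>.
Coefficients: <v, e_1> = -8/sqrt(9), <v, e_2> = 16/sqrt(288), <v, e_3> = -6/sqrt(6).
Square and sum: Σ |<v, e_j>|^2 = 14.
Compute ||v||^2 = v·v = 14.
Deficit = 14 − 14 = 0 ≥ 0, confirming Bessel's inequality. (The deficit equals ||v − Σ <v,e_j> e_j||^2, the squared distance from v to span{e_j}.)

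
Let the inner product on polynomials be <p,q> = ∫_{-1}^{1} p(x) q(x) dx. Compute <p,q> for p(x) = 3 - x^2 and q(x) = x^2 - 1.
<p,q> = -56/15

Expand the product: p(x)·q(x) = -x^4 + 4*x^2 - 3.
∫_{-1}^{1} of each monomial x^k gives [2/(k+1) if k even, 0 if k odd]. Integrating term-by-term (or equivalently evaluating the antiderivative F(x) = -x^5/5 + 4*x^3/3 - 3*x at the endpoints):
  F(1) − F(−1) = -28/15 − (28/15) = -56/15.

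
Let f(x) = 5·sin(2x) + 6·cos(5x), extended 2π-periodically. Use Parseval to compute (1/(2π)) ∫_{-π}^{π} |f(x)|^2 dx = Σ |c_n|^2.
Σ |c_n|^2 = 61/2

Expand |f|^2 and use orthogonality of {sin(nx), cos(mx)} on [-π, π]:
  ∫_{-π}^{π} sin(nx)^2 dx = π, ∫ cos(mx)^2 dx = π, and cross terms integrate to 0.
So ∫_{-π}^{π} f(x)^2 dx = 5^2 · π + 6^2 · π = (25 + 36)π.
Divide by 2π: (25 + 36)/2 = 61/2.
By Parseval, this equals Σ |c_n|^2.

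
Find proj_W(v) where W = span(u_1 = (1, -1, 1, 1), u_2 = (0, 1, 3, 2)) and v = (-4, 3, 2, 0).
proj_W(v) = (-53/20, 81/20, 31/20, 3/20)

Set up U = [u_1 | ... | u_2] ∈ R^(4×2). The projector onto W = col(U) is P = U (U^T U)^(-1) U^T.
Compute U^T U =
  [4, 4]
  [4, 14],
and U^T v = (-5, 9).
Solve U^T U · c = U^T v for the coefficients: c = (-53/20, 7/5). The projection is proj_W(v) = U c.
Check: (v - proj_W(v)) · u_1 = 0  (should be 0).
Check: (v - proj_W(v)) · u_2 = 0  (should be 0).
Result: proj_W(v) = (-53/20, 81/20, 31/20, 3/20).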